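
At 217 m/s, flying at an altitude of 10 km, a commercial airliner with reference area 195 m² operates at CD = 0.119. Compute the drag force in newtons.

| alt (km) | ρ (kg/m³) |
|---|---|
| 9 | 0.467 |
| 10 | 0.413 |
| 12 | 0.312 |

D = 2.26×10^5 N

At 10 km, from the table: ρ = 0.413 kg/m³.
D = ½ρv²S·CD = ½ × 0.413 × 217² × 195 × 0.119 = 2.26×10^5 N ≈ 226 kN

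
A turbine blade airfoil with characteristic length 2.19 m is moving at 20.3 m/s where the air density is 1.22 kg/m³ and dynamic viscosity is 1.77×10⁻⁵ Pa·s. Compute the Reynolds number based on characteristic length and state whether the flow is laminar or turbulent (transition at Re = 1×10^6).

Re = 3.06×10^6 (turbulent)

Re = ρ·v·c/μ = 1.22 × 20.3 × 2.19 / (1.77×10⁻⁵) = 3.06×10^6
Since 3.06×10^6 > 1×10^6, the flow is turbulent.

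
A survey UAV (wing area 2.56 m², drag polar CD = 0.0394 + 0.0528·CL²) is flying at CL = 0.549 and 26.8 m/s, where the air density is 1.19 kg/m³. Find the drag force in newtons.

D = 60.5 N

CD = 0.0394 + 0.0528 × 0.549² = 0.05531
D = ½ρv²S·CD = ½ × 1.19 × 26.8² × 2.56 × 0.05531 = 60.5 N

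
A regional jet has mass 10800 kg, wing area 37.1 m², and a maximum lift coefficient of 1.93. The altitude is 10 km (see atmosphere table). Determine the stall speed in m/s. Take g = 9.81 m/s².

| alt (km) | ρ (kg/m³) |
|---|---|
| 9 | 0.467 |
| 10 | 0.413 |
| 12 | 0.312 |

At 10 km, from the table: ρ = 0.413 kg/m³.
Stall occurs when L = W at CL,max. W = mg = 10800 × 9.81 = 1.059×10^5 N.
V_stall = √(2W/(ρ·S·CL,max)) = √(2 × 1.059×10^5 / (0.413 × 37.1 × 1.93))
V_stall = √7165 = 84.6 m/s

V_stall = 84.6 m/s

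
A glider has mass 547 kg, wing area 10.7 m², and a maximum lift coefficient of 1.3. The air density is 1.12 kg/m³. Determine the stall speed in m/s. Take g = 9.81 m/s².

Weight W = mg = 547 × 9.81 = 5366 N.
From L = ½ρV²S·CL,max = W: V_stall = √(2W/(ρSCL,max)) = √(2·5366/(1.12·10.7·1.3))
V_stall = √688.9 = 26.2 m/s

V_stall = 26.2 m/s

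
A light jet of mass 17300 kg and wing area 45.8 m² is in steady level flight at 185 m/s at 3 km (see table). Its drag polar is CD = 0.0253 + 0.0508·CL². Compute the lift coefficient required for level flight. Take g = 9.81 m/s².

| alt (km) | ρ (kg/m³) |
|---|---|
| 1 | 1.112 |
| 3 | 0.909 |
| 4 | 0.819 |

CL = 0.238

At 3 km, from the table: ρ = 0.909 kg/m³.
Weight W = mg = 17300 × 9.81 = 1.6971×10^5 N; in level flight L = W.
q = ½ρv² = ½ × 0.909 × 185² = 15560 Pa.
CL = W/(q·S) = 1.6971×10^5 / (15560 × 45.8) = 0.2382.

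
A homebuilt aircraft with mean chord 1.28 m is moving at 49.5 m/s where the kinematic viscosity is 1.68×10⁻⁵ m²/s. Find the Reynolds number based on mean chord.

Re = 3.77×10^6

Re = v·c/ν = 49.5 × 1.28 / (1.68×10⁻⁵) = 3.77×10^6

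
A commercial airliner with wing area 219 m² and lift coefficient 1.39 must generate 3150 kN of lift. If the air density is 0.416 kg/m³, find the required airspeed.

L = ½ρv²S·CL ⇒ v = √(2L/(ρ·S·CL))
v = √(2 × 3.15×10^6 / (0.416 × 219 × 1.39)) = √49750 = 223 m/s

v = 223 m/s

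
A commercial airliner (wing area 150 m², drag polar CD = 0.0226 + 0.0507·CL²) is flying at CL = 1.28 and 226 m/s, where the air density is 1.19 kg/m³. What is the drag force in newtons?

D = 4.82×10^5 N

CD = 0.0226 + 0.0507 × 1.28² = 0.1057
D = ½ρv²S·CD = ½ × 1.19 × 226² × 150 × 0.1057 = 4.82×10^5 N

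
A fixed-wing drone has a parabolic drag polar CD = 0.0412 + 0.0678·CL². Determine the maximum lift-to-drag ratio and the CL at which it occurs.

For CD = CD0 + K·CL², (L/D)max occurs at CL* = √(CD0/K) and equals 1/(2√(K·CD0)).
(L/D)max = 1/(2√(0.0678 × 0.0412)) = 1/(2 × 0.05285) = 9.46
CL* = √(0.0412/0.0678) = 0.78

(L/D)max = 9.46, at CL = 0.78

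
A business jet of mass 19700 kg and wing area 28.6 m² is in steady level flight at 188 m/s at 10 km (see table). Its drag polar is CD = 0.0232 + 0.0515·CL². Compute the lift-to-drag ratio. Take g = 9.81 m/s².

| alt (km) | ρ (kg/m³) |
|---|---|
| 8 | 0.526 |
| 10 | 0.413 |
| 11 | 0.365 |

At 10 km, from the table: ρ = 0.413 kg/m³.
In steady level flight, lift balances weight: W = mg = 19700 × 9.81 = 1.9326×10^5 N.
q = ½ρv² = ½ × 0.413 × 188² = 7299 Pa.
CL = 2W/(ρv²S) = 2×1.9326×10^5/(0.413×188²×28.6) = 0.9258.
CD = 0.0232 + 0.0515 × 0.9258² = 0.06734.
L/D = CL/CD = 0.9258 / 0.06734 = 13.7

L/D = 13.7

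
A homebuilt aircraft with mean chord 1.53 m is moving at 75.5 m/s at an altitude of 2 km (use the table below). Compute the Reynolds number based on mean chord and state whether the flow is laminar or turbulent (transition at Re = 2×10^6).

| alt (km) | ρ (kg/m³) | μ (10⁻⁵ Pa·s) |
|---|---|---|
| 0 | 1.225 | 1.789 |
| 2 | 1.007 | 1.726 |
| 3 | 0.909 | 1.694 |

At 2 km, from the table: ρ = 1.007 kg/m³, μ = 1.726×10⁻⁵ Pa·s.
Re = ρ·v·c/μ = 1.007 × 75.5 × 1.53 / (1.726×10⁻⁵) = 6.74×10^6
Since 6.74×10^6 > 2×10^6, the flow is turbulent.

Re = 6.74×10^6 (turbulent)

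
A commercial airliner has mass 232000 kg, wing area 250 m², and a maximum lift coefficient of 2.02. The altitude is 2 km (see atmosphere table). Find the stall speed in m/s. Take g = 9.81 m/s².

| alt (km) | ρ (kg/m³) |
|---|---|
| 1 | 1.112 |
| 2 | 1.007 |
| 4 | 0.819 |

At 2 km, from the table: ρ = 1.007 kg/m³.
Weight W = mg = 232000 × 9.81 = 2.276×10^6 N.
V_stall = √(2W/(ρ·S·CL,max)) = √(2 × 2.276×10^6 / (1.007 × 250 × 2.02))
V_stall = √8951 = 94.6 m/s

V_stall = 94.6 m/s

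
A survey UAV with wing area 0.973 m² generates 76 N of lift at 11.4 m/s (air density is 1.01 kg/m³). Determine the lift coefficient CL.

CL = 1.19

From L = ½ρv²S·CL, rearranging gives CL = 2L/(ρv²S).
CL = 2 × 76 / (1.01 × 11.4² × 0.973) = 1.19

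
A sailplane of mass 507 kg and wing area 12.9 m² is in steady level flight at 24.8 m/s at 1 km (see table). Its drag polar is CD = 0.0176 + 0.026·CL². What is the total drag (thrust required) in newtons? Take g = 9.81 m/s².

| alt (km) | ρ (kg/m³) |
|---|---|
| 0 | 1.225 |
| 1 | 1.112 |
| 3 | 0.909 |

At 1 km, from the table: ρ = 1.112 kg/m³.
Weight W = mg = 507 × 9.81 = 4973.7 N; in level flight L = W.
Dynamic pressure q = 0.5 × 1.112 × 24.8² = 342 Pa.
CL = 2W/(ρv²S) = 2×4973.7/(1.112×24.8²×12.9) = 1.127.
CD = 0.0176 + 0.026 × 1.127² = 0.05065.
D = q·S·CD = 342 × 12.9 × 0.05065 = 223.4 N

D = 223 N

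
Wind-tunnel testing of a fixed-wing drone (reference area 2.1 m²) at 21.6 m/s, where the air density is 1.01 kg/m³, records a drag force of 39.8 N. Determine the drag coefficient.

From D = ½ρv²S·CD, rearranging gives CD = 2D/(ρv²S).
CD = 2 × 39.8 / (1.01 × 21.6² × 2.1) = 0.0804

CD = 0.0804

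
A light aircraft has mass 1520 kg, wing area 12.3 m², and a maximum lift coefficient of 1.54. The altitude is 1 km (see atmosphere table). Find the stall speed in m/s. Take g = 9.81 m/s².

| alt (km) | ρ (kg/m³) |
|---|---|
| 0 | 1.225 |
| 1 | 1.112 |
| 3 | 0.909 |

At 1 km, from the table: ρ = 1.112 kg/m³.
At stall, lift equals weight: L = W = m·g = 1520 × 9.81 = 14910 N.
V_stall = √(2W/(ρ·S·CL,max)) = √(2 × 14910 / (1.112 × 12.3 × 1.54))
V_stall = √1416 = 37.6 m/s

V_stall = 37.6 m/s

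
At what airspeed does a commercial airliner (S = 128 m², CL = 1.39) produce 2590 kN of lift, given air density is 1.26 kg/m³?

L = ½ρv²S·CL ⇒ v = √(2L/(ρ·S·CL))
v = √(2 × 2.59×10^6 / (1.26 × 128 × 1.39)) = √23110 = 152 m/s

v = 152 m/s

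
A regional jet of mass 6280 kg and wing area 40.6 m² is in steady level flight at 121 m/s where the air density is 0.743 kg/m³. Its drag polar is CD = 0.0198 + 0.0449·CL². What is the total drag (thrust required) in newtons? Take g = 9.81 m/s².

In steady level flight, lift balances weight: W = mg = 6280 × 9.81 = 61607 N.
q = ½ρv² = ½ × 0.743 × 121² = 5439 Pa.
Required CL = L/(qS) = 61607/(5439·40.6) = 0.279.
CD = 0.0198 + 0.0449 × 0.279² = 0.02329.
D = q·S·CD = 5439 × 40.6 × 0.02329 = 5144 N

D = 5140 N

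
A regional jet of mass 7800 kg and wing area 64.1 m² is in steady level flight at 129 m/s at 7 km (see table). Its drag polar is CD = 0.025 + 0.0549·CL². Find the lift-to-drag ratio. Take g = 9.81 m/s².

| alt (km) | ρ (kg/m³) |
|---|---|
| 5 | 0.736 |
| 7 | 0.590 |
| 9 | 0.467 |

L/D = 8.61

At 7 km, from the table: ρ = 0.590 kg/m³.
In steady level flight, lift balances weight: W = mg = 7800 × 9.81 = 76518 N.
q = ½ρv² = ½ × 0.59 × 129² = 4909 Pa.
Required CL = L/(qS) = 76518/(4909·64.1) = 0.2432.
CD = 0.025 + 0.0549 × 0.2432² = 0.02825.
L/D = CL/CD = 0.2432 / 0.02825 = 8.61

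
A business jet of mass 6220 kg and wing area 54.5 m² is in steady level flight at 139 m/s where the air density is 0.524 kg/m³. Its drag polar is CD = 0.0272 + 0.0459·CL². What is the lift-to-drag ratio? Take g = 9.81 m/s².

L/D = 7.51

Level flight ⇒ L = W = m·g = 6220 × 9.81 = 61018 N.
Dynamic pressure q = 0.5 × 0.524 × 139² = 5062 Pa.
Required CL = L/(qS) = 61018/(5062·54.5) = 0.2212.
CD = 0.0272 + 0.0459 × 0.2212² = 0.02945.
L/D = CL/CD = 0.2212 / 0.02945 = 7.51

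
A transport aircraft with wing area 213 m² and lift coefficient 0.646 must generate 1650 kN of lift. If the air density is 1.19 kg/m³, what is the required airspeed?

v = 142 m/s

L = ½ρv²S·CL ⇒ v = √(2L/(ρ·S·CL))
v = √(2 × 1.65×10^6 / (1.19 × 213 × 0.646)) = √20150 = 142 m/s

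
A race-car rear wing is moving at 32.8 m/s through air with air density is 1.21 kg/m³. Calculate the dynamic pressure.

q = ½ρv² = ½ × 1.21 × 32.8² = 651 Pa

q = 651 Pa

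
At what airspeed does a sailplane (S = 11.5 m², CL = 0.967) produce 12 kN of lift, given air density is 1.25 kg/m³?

v = 41.6 m/s

L = ½ρv²S·CL ⇒ v = √(2L/(ρ·S·CL))
v = √(2 × 12000 / (1.25 × 11.5 × 0.967)) = √1727 = 41.6 m/s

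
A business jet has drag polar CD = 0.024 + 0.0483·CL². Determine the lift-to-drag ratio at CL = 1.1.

CD = 0.024 + 0.0483 × 1.1² = 0.08244
L/D = CL/CD = 1.1 / 0.08244 = 13.3

L/D = 13.3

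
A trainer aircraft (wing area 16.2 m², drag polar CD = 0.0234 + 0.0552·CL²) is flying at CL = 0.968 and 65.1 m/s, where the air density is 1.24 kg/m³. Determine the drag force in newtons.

CD = 0.0234 + 0.0552 × 0.968² = 0.07512
D = ½ρv²S·CD = ½ × 1.24 × 65.1² × 16.2 × 0.07512 = 3200 N

D = 3200 N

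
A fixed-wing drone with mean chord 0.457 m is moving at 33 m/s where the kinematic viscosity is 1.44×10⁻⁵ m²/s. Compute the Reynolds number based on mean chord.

Re = v·c/ν = 33 × 0.457 / (1.44×10⁻⁵) = 1.05×10^6

Re = 1.05×10^6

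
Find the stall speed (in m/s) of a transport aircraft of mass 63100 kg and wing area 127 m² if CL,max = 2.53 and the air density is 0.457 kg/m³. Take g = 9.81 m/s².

V_stall = 91.8 m/s

Weight W = mg = 63100 × 9.81 = 6.19×10^5 N.
V_stall = √(2W/(ρ·S·CL,max)) = √(2 × 6.19×10^5 / (0.457 × 127 × 2.53))
V_stall = √8431 = 91.8 m/s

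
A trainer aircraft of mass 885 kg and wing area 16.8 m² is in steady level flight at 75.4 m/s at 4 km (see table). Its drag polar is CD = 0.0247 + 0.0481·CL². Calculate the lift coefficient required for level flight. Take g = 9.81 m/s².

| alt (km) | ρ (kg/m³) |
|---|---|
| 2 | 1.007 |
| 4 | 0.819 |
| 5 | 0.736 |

At 4 km, from the table: ρ = 0.819 kg/m³.
Weight W = mg = 885 × 9.81 = 8681.9 N; in level flight L = W.
q = ½ρv² = ½ × 0.819 × 75.4² = 2328 Pa.
CL = 2W/(ρv²S) = 2×8681.9/(0.819×75.4²×16.8) = 0.222.

CL = 0.222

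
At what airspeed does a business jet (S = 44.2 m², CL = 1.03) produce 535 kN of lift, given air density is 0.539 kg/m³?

v = 209 m/s

L = ½ρv²S·CL ⇒ v = √(2L/(ρ·S·CL))
v = √(2 × 5.35×10^5 / (0.539 × 44.2 × 1.03)) = √43600 = 209 m/s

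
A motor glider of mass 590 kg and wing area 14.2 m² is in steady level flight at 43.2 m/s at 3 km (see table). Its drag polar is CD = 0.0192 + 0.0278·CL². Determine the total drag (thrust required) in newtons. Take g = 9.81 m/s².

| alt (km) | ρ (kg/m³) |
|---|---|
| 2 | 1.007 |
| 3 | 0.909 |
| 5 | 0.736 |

At 3 km, from the table: ρ = 0.909 kg/m³.
Weight W = mg = 590 × 9.81 = 5787.9 N; in level flight L = W.
q = ½ρv² = ½ × 0.909 × 43.2² = 848.2 Pa.
Required CL = L/(qS) = 5787.9/(848.2·14.2) = 0.4805.
CD = 0.0192 + 0.0278 × 0.4805² = 0.02562.
D = q·S·CD = 848.2 × 14.2 × 0.02562 = 308.6 N

D = 309 N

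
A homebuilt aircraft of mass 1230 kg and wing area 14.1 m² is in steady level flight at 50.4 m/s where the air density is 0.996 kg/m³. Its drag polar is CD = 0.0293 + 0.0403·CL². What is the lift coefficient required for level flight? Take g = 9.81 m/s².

CL = 0.676

Level flight ⇒ L = W = m·g = 1230 × 9.81 = 12066 N.
q = ½ρv² = ½ × 0.996 × 50.4² = 1265 Pa.
Required CL = L/(qS) = 12066/(1265·14.1) = 0.6765.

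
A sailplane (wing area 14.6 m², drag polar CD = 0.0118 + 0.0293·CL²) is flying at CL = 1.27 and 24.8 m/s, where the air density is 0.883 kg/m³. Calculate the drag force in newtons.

CD = 0.0118 + 0.0293 × 1.27² = 0.05906
D = ½ρv²S·CD = ½ × 0.883 × 24.8² × 14.6 × 0.05906 = 234 N

D = 234 N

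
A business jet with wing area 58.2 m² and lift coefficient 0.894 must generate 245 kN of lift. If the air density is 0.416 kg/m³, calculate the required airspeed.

L = ½ρv²S·CL ⇒ v = √(2L/(ρ·S·CL))
v = √(2 × 2.45×10^5 / (0.416 × 58.2 × 0.894)) = √22640 = 150 m/s

v = 150 m/s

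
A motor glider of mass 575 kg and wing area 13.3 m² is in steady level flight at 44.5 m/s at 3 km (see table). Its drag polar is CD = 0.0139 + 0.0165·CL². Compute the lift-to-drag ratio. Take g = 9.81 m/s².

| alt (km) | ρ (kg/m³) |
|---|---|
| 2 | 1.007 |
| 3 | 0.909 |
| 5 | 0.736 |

At 3 km, from the table: ρ = 0.909 kg/m³.
Level flight ⇒ L = W = m·g = 575 × 9.81 = 5640.8 N.
q = ½ρv² = ½ × 0.909 × 44.5² = 900 Pa.
CL = 2W/(ρv²S) = 2×5640.8/(0.909×44.5²×13.3) = 0.4712.
CD = 0.0139 + 0.0165 × 0.4712² = 0.01756.
L/D = CL/CD = 0.4712 / 0.01756 = 26.8

L/D = 26.8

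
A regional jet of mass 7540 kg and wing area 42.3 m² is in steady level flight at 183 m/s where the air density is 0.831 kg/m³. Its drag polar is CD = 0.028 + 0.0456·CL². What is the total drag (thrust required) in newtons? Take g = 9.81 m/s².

Level flight ⇒ L = W = m·g = 7540 × 9.81 = 73967 N.
q = ½ρv² = ½ × 0.831 × 183² = 13910 Pa.
CL = W/(q·S) = 73967 / (13910 × 42.3) = 0.1257.
CD = 0.028 + 0.0456 × 0.1257² = 0.02872.
D = q·S·CD = 13910 × 42.3 × 0.02872 = 16900 N

D = 16900 N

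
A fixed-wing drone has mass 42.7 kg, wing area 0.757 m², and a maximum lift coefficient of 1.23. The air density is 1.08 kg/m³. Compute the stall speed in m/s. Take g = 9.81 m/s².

V_stall = 28.9 m/s

Stall occurs when L = W at CL,max. W = mg = 42.7 × 9.81 = 418.9 N.
From L = ½ρV²S·CL,max = W: V_stall = √(2W/(ρSCL,max)) = √(2·418.9/(1.08·0.757·1.23))
V_stall = √833.1 = 28.9 m/s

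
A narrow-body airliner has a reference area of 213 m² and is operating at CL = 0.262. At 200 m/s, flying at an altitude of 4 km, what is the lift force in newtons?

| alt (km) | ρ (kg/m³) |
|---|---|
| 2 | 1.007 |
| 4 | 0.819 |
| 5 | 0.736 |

At 4 km, from the table: ρ = 0.819 kg/m³.
Dynamic pressure q = ½ρv² = ½ × 0.819 × 200² = 16380 Pa.
L = q·S·CL = 16380 × 213 × 0.262 = 9.14×10^5 N ≈ 914 kN

L = 9.14×10^5 N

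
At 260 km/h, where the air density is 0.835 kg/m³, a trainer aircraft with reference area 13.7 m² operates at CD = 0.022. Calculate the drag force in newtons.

Convert speed: v = 260 km/h ÷ 3.6 = 72.22 m/s.
D = ½ρv²S·CD = ½ × 0.835 × 72.22² × 13.7 × 0.022 = 656 N

D = 656 N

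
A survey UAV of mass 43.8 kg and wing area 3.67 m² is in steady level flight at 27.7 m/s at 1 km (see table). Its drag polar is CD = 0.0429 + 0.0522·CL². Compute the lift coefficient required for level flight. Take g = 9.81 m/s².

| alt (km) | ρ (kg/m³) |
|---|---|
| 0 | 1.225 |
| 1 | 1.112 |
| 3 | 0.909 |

At 1 km, from the table: ρ = 1.112 kg/m³.
In steady level flight, lift balances weight: W = mg = 43.8 × 9.81 = 429.68 N.
Dynamic pressure q = 0.5 × 1.112 × 27.7² = 426.6 Pa.
CL = W/(q·S) = 429.68 / (426.6 × 3.67) = 0.2744.

CL = 0.274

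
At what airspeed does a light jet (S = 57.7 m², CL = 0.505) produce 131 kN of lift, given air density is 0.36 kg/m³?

v = 158 m/s

L = ½ρv²S·CL ⇒ v = √(2L/(ρ·S·CL))
v = √(2 × 1.31×10^5 / (0.36 × 57.7 × 0.505)) = √24980 = 158 m/s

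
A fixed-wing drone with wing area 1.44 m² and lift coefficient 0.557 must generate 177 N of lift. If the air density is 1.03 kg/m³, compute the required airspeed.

L = ½ρv²S·CL ⇒ v = √(2L/(ρ·S·CL))
v = √(2 × 177 / (1.03 × 1.44 × 0.557)) = √428.5 = 20.7 m/s

v = 20.7 m/s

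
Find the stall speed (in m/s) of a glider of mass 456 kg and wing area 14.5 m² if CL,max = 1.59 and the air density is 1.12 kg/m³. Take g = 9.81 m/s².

Weight W = mg = 456 × 9.81 = 4473 N.
V_stall = √(2W/(ρ·S·CL,max)) = √(2 × 4473 / (1.12 × 14.5 × 1.59))
V_stall = √346.5 = 18.6 m/s

V_stall = 18.6 m/s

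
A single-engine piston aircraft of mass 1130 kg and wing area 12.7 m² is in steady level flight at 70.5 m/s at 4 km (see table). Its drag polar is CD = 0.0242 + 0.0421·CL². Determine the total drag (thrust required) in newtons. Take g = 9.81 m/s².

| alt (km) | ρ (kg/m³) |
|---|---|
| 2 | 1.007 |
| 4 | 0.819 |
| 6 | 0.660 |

At 4 km, from the table: ρ = 0.819 kg/m³.
Level flight ⇒ L = W = m·g = 1130 × 9.81 = 11085 N.
Dynamic pressure q = 0.5 × 0.819 × 70.5² = 2035 Pa.
CL = 2W/(ρv²S) = 2×11085/(0.819×70.5²×12.7) = 0.4289.
CD = 0.0242 + 0.0421 × 0.4289² = 0.03194.
D = q·S·CD = 2035 × 12.7 × 0.03194 = 825.7 N

D = 826 N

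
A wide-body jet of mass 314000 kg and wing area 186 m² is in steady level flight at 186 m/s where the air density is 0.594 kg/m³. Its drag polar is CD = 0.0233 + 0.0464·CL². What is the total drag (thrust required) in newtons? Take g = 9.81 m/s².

Weight W = mg = 314000 × 9.81 = 3.0803×10^6 N; in level flight L = W.
Dynamic pressure q = 0.5 × 0.594 × 186² = 10280 Pa.
Required CL = L/(qS) = 3.0803×10^6/(10280·186) = 1.612.
CD = 0.0233 + 0.0464 × 1.612² = 0.1438.
D = q·S·CD = 10280 × 186 × 0.1438 = 2.749×10^5 N

D = 2.75×10^5 N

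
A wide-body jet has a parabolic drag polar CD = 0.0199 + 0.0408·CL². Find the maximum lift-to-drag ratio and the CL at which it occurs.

(L/D)max = 17.5, at CL = 0.698

For CD = CD0 + K·CL², (L/D)max occurs at CL* = √(CD0/K) and equals 1/(2√(K·CD0)).
(L/D)max = 1/(2√(0.0408 × 0.0199)) = 1/(2 × 0.02849) = 17.5
CL* = √(0.0199/0.0408) = 0.698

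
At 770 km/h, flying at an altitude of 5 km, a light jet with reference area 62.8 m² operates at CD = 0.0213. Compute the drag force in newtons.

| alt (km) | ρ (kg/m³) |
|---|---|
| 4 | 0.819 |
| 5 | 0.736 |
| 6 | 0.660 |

At 5 km, from the table: ρ = 0.736 kg/m³.
Convert speed: v = 770 km/h ÷ 3.6 = 213.9 m/s.
Dynamic pressure q = ½ρv² = ½ × 0.736 × 213.9² = 16840 Pa.
D = q·S·CD = 16840 × 62.8 × 0.0213 = 22500 N ≈ 22.5 kN

D = 22500 N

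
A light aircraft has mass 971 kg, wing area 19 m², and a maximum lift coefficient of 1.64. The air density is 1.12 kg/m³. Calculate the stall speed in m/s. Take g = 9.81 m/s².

V_stall = 23.4 m/s

At stall, lift equals weight: L = W = m·g = 971 × 9.81 = 9526 N.
V_stall = √(2W/(ρ·S·CL,max)) = √(2 × 9526 / (1.12 × 19 × 1.64))
V_stall = √545.9 = 23.4 m/s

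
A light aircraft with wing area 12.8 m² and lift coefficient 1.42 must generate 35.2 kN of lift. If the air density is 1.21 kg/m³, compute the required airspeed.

v = 56.6 m/s

L = ½ρv²S·CL ⇒ v = √(2L/(ρ·S·CL))
v = √(2 × 35200 / (1.21 × 12.8 × 1.42)) = √3201 = 56.6 m/s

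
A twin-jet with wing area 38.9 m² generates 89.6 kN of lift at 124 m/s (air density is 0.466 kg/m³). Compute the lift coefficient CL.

From L = ½ρv²S·CL, rearranging gives CL = 2L/(ρv²S).
CL = 2 × 89600 / (0.466 × 124² × 38.9) = 0.643

CL = 0.643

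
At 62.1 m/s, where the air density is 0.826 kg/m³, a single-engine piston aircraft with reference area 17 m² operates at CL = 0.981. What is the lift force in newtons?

L = ½ρv²S·CL = ½ × 0.826 × 62.1² × 17 × 0.981 = 26600 N ≈ 26.6 kN

L = 26600 N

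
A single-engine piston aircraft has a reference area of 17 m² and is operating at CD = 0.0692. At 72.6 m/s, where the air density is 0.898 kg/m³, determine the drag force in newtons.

D = 2780 N

D = ½ρv²S·CD = ½ × 0.898 × 72.6² × 17 × 0.0692 = 2780 N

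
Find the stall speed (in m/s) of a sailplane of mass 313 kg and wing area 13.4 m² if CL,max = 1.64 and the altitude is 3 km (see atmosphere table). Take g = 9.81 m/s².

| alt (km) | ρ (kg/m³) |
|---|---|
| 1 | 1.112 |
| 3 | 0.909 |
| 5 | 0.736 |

At 3 km, from the table: ρ = 0.909 kg/m³.
At stall, lift equals weight: L = W = m·g = 313 × 9.81 = 3071 N.
From L = ½ρV²S·CL,max = W: V_stall = √(2W/(ρSCL,max)) = √(2·3071/(0.909·13.4·1.64))
V_stall = √307.4 = 17.5 m/s

V_stall = 17.5 m/s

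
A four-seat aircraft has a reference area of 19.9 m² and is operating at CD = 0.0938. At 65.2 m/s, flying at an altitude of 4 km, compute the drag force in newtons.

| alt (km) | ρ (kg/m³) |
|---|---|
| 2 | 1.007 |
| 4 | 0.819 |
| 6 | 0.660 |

D = 3250 N

At 4 km, from the table: ρ = 0.819 kg/m³.
Dynamic pressure q = ½ρv² = ½ × 0.819 × 65.2² = 1741 Pa.
D = q·S·CD = 1741 × 19.9 × 0.0938 = 3250 N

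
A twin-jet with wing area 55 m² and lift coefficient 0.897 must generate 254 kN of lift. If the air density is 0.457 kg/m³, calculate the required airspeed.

L = ½ρv²S·CL ⇒ v = √(2L/(ρ·S·CL))
v = √(2 × 2.54×10^5 / (0.457 × 55 × 0.897)) = √22530 = 150 m/s

v = 150 m/s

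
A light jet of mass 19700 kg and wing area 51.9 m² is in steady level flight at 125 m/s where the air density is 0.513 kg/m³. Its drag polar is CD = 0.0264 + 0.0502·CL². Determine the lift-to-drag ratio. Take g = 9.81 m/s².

Level flight ⇒ L = W = m·g = 19700 × 9.81 = 1.9326×10^5 N.
q = ½ρv² = ½ × 0.513 × 125² = 4008 Pa.
CL = 2W/(ρv²S) = 2×1.9326×10^5/(0.513×125²×51.9) = 0.9291.
CD = 0.0264 + 0.0502 × 0.9291² = 0.06973.
L/D = CL/CD = 0.9291 / 0.06973 = 13.3

L/D = 13.3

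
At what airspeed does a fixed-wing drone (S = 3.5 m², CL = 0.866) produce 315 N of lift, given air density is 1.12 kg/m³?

v = 13.6 m/s

L = ½ρv²S·CL ⇒ v = √(2L/(ρ·S·CL))
v = √(2 × 315 / (1.12 × 3.5 × 0.866)) = √185.6 = 13.6 m/s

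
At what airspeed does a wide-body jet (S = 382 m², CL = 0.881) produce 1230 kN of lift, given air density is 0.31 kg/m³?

L = ½ρv²S·CL ⇒ v = √(2L/(ρ·S·CL))
v = √(2 × 1.23×10^6 / (0.31 × 382 × 0.881)) = √23580 = 154 m/s

v = 154 m/s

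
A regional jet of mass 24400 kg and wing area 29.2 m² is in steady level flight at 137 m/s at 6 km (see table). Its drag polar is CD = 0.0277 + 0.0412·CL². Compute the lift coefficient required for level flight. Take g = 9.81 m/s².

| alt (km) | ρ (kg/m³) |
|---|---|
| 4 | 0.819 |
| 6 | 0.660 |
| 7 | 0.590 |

At 6 km, from the table: ρ = 0.660 kg/m³.
In steady level flight, lift balances weight: W = mg = 24400 × 9.81 = 2.3936×10^5 N.
Dynamic pressure q = 0.5 × 0.66 × 137² = 6194 Pa.
CL = W/(q·S) = 2.3936×10^5 / (6194 × 29.2) = 1.323.

CL = 1.32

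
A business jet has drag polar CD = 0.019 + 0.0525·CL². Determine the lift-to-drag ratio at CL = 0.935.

L/D = 14.4

CD = 0.019 + 0.0525 × 0.935² = 0.0649
L/D = CL/CD = 0.935 / 0.0649 = 14.4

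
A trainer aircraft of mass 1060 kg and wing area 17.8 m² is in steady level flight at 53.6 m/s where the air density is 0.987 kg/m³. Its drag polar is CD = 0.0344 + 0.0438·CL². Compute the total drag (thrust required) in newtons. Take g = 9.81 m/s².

Level flight ⇒ L = W = m·g = 1060 × 9.81 = 10399 N.
Dynamic pressure q = 0.5 × 0.987 × 53.6² = 1418 Pa.
CL = W/(q·S) = 10399 / (1418 × 17.8) = 0.412.
CD = 0.0344 + 0.0438 × 0.412² = 0.04184.
D = q·S·CD = 1418 × 17.8 × 0.04184 = 1056 N

D = 1060 N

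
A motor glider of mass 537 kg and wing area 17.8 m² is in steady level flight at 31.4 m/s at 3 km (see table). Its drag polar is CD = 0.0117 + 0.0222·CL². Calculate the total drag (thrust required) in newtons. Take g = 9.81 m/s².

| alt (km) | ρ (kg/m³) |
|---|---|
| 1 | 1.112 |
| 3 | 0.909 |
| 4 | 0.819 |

At 3 km, from the table: ρ = 0.909 kg/m³.
In steady level flight, lift balances weight: W = mg = 537 × 9.81 = 5268 N.
q = ½ρv² = ½ × 0.909 × 31.4² = 448.1 Pa.
CL = W/(q·S) = 5268 / (448.1 × 17.8) = 0.6604.
CD = 0.0117 + 0.0222 × 0.6604² = 0.02138.
D = q·S·CD = 448.1 × 17.8 × 0.02138 = 170.6 N

D = 171 N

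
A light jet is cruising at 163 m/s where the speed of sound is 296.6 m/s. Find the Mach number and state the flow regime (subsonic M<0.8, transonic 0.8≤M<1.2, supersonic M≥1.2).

M = v/a = 163 / 296.6 = 0.55
M = 0.55 → subsonic.

M = 0.55 (subsonic)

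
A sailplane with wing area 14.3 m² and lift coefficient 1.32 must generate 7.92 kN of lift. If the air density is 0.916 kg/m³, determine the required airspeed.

v = 30.3 m/s

L = ½ρv²S·CL ⇒ v = √(2L/(ρ·S·CL))
v = √(2 × 7920 / (0.916 × 14.3 × 1.32)) = √916.1 = 30.3 m/s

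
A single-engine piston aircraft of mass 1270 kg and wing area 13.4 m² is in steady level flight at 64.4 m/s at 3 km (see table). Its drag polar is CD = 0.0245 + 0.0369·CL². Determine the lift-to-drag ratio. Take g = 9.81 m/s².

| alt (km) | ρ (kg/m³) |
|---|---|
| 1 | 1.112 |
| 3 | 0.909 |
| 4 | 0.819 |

L/D = 14.7

At 3 km, from the table: ρ = 0.909 kg/m³.
Level flight ⇒ L = W = m·g = 1270 × 9.81 = 12459 N.
Dynamic pressure q = 0.5 × 0.909 × 64.4² = 1885 Pa.
CL = 2W/(ρv²S) = 2×12459/(0.909×64.4²×13.4) = 0.4932.
CD = 0.0245 + 0.0369 × 0.4932² = 0.03348.
L/D = CL/CD = 0.4932 / 0.03348 = 14.7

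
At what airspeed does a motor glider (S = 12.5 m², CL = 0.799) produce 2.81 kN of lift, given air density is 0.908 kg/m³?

v = 24.9 m/s

L = ½ρv²S·CL ⇒ v = √(2L/(ρ·S·CL))
v = √(2 × 2810 / (0.908 × 12.5 × 0.799)) = √619.7 = 24.9 m/s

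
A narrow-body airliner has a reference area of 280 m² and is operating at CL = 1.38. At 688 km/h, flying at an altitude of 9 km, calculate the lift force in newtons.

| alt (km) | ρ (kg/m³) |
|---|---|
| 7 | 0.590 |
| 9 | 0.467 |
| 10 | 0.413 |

L = 3.3×10^6 N

At 9 km, from the table: ρ = 0.467 kg/m³.
Convert speed: v = 688 km/h ÷ 3.6 = 191.1 m/s.
Dynamic pressure q = ½ρv² = ½ × 0.467 × 191.1² = 8528 Pa.
L = q·S·CL = 8528 × 280 × 1.38 = 3.3×10^6 N ≈ 3300 kN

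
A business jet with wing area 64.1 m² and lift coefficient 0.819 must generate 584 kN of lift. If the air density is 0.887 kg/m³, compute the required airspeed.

L = ½ρv²S·CL ⇒ v = √(2L/(ρ·S·CL))
v = √(2 × 5.84×10^5 / (0.887 × 64.1 × 0.819)) = √25080 = 158 m/s

v = 158 m/s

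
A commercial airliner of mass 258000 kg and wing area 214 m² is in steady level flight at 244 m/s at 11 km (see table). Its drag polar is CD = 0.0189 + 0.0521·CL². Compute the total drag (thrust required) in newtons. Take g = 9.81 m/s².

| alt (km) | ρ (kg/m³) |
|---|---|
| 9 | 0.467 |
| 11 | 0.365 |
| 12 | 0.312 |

D = 1.87×10^5 N

At 11 km, from the table: ρ = 0.365 kg/m³.
Weight W = mg = 258000 × 9.81 = 2.531×10^6 N; in level flight L = W.
q = ½ρv² = ½ × 0.365 × 244² = 10870 Pa.
CL = 2W/(ρv²S) = 2×2.531×10^6/(0.365×244²×214) = 1.089.
CD = 0.0189 + 0.0521 × 1.089² = 0.08063.
D = q·S·CD = 10870 × 214 × 0.08063 = 1.875×10^5 N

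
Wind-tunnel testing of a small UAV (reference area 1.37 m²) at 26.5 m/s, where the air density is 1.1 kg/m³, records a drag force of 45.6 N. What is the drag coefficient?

From D = ½ρv²S·CD, rearranging gives CD = 2D/(ρv²S).
CD = 2 × 45.6 / (1.1 × 26.5² × 1.37) = 0.0862

CD = 0.0862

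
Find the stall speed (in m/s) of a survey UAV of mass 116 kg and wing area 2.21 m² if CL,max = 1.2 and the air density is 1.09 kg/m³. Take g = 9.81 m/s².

At stall, lift equals weight: L = W = m·g = 116 × 9.81 = 1138 N.
V_stall = √(2W/(ρ·S·CL,max)) = √(2 × 1138 / (1.09 × 2.21 × 1.2))
V_stall = √787.3 = 28.1 m/s

V_stall = 28.1 m/s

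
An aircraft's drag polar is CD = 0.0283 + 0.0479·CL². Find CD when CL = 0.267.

CD = 0.0317

CD = 0.0283 + 0.0479 × 0.267² = 0.0283 + 0.003415 = 0.0317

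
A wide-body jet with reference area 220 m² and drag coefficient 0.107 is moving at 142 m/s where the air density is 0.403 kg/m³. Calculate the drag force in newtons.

D = 95600 N

Dynamic pressure q = ½ρv² = ½ × 0.403 × 142² = 4063 Pa.
D = q·S·CD = 4063 × 220 × 0.107 = 95600 N ≈ 95.6 kN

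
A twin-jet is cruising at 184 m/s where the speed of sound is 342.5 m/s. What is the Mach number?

M = v/a = 184 / 342.5 = 0.537

M = 0.537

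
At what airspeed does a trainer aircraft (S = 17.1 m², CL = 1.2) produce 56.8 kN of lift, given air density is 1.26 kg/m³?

L = ½ρv²S·CL ⇒ v = √(2L/(ρ·S·CL))
v = √(2 × 56800 / (1.26 × 17.1 × 1.2)) = √4394 = 66.3 m/s

v = 66.3 m/s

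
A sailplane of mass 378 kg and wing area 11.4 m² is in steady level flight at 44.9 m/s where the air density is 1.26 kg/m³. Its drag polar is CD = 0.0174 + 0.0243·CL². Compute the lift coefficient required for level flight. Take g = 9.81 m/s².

CL = 0.256

Weight W = mg = 378 × 9.81 = 3708.2 N; in level flight L = W.
Dynamic pressure q = 0.5 × 1.26 × 44.9² = 1270 Pa.
Required CL = L/(qS) = 3708.2/(1270·11.4) = 0.2561.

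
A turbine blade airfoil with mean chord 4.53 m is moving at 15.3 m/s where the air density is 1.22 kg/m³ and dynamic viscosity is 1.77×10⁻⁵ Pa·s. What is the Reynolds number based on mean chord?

Re = ρ·v·c/μ = 1.22 × 15.3 × 4.53 / (1.77×10⁻⁵) = 4.78×10^6

Re = 4.78×10^6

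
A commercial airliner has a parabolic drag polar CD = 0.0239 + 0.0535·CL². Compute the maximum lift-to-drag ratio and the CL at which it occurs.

For CD = CD0 + K·CL², (L/D)max occurs at CL* = √(CD0/K) and equals 1/(2√(K·CD0)).
(L/D)max = 1/(2√(0.0535 × 0.0239)) = 1/(2 × 0.03576) = 14
CL* = √(0.0239/0.0535) = 0.668

(L/D)max = 14, at CL = 0.668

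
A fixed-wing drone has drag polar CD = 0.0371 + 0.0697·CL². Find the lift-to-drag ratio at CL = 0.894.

L/D = 9.63

CD = 0.0371 + 0.0697 × 0.894² = 0.09281
L/D = CL/CD = 0.894 / 0.09281 = 9.63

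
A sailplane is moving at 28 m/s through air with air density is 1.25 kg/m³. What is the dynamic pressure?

q = ½ρv² = ½ × 1.25 × 28² = 490 Pa

q = 490 Pa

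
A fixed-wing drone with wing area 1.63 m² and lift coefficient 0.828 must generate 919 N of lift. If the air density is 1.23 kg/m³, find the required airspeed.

v = 33.3 m/s

L = ½ρv²S·CL ⇒ v = √(2L/(ρ·S·CL))
v = √(2 × 919 / (1.23 × 1.63 × 0.828)) = √1107 = 33.3 m/s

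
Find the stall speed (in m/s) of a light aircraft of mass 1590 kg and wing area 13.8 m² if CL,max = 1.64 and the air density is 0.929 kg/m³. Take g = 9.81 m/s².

V_stall = 38.5 m/s

Stall occurs when L = W at CL,max. W = mg = 1590 × 9.81 = 15600 N.
From L = ½ρV²S·CL,max = W: V_stall = √(2W/(ρSCL,max)) = √(2·15600/(0.929·13.8·1.64))
V_stall = √1484 = 38.5 m/s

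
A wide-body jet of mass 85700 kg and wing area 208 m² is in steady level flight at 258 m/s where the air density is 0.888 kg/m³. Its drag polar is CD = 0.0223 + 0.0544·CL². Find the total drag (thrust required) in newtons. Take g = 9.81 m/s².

Level flight ⇒ L = W = m·g = 85700 × 9.81 = 8.4072×10^5 N.
q = ½ρv² = ½ × 0.888 × 258² = 29550 Pa.
CL = W/(q·S) = 8.4072×10^5 / (29550 × 208) = 0.1368.
CD = 0.0223 + 0.0544 × 0.1368² = 0.02332.
D = q·S·CD = 29550 × 208 × 0.02332 = 1.433×10^5 N

D = 1.43×10^5 N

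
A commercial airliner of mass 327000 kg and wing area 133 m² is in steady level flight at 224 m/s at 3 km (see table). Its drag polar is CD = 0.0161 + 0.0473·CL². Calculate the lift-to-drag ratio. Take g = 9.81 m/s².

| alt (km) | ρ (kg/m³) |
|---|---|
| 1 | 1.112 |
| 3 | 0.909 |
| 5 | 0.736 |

At 3 km, from the table: ρ = 0.909 kg/m³.
Level flight ⇒ L = W = m·g = 327000 × 9.81 = 3.2079×10^6 N.
Dynamic pressure q = 0.5 × 0.909 × 224² = 22800 Pa.
CL = W/(q·S) = 3.2079×10^6 / (22800 × 133) = 1.058.
CD = 0.0161 + 0.0473 × 1.058² = 0.06901.
L/D = CL/CD = 1.058 / 0.06901 = 15.3

L/D = 15.3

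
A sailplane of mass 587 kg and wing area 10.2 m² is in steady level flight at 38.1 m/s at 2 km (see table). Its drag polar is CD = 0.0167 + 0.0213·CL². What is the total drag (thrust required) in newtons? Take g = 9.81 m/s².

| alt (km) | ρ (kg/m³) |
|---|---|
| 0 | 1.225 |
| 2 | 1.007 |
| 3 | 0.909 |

D = 219 N

At 2 km, from the table: ρ = 1.007 kg/m³.
In steady level flight, lift balances weight: W = mg = 587 × 9.81 = 5758.5 N.
Dynamic pressure q = 0.5 × 1.007 × 38.1² = 730.9 Pa.
Required CL = L/(qS) = 5758.5/(730.9·10.2) = 0.7724.
CD = 0.0167 + 0.0213 × 0.7724² = 0.02941.
D = q·S·CD = 730.9 × 10.2 × 0.02941 = 219.2 N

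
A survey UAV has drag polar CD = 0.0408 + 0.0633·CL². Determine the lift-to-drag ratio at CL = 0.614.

L/D = 9.5

CD = 0.0408 + 0.0633 × 0.614² = 0.06466
L/D = CL/CD = 0.614 / 0.06466 = 9.5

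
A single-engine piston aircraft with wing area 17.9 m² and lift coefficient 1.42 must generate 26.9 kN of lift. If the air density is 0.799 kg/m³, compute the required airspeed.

L = ½ρv²S·CL ⇒ v = √(2L/(ρ·S·CL))
v = √(2 × 26900 / (0.799 × 17.9 × 1.42)) = √2649 = 51.5 m/s

v = 51.5 m/s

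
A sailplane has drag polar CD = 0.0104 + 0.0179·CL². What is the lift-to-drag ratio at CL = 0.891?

L/D = 36.2

CD = 0.0104 + 0.0179 × 0.891² = 0.02461
L/D = CL/CD = 0.891 / 0.02461 = 36.2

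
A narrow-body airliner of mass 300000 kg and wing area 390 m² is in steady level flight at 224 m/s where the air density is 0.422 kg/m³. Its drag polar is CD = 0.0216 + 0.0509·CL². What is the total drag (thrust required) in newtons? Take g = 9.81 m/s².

In steady level flight, lift balances weight: W = mg = 300000 × 9.81 = 2.943×10^6 N.
Dynamic pressure q = 0.5 × 0.422 × 224² = 10590 Pa.
CL = W/(q·S) = 2.943×10^6 / (10590 × 390) = 0.7128.
CD = 0.0216 + 0.0509 × 0.7128² = 0.04746.
D = q·S·CD = 10590 × 390 × 0.04746 = 1.96×10^5 N

D = 1.96×10^5 N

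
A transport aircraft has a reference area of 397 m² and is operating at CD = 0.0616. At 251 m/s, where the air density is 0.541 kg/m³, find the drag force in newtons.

Dynamic pressure q = ½ρv² = ½ × 0.541 × 251² = 17040 Pa.
D = q·S·CD = 17040 × 397 × 0.0616 = 4.17×10^5 N ≈ 417 kN

D = 4.17×10^5 N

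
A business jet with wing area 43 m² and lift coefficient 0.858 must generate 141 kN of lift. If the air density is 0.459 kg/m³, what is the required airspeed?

L = ½ρv²S·CL ⇒ v = √(2L/(ρ·S·CL))
v = √(2 × 1.41×10^5 / (0.459 × 43 × 0.858)) = √16650 = 129 m/s

v = 129 m/s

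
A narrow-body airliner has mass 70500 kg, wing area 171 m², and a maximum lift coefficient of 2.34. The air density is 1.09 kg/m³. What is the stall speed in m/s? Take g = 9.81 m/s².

V_stall = 56.3 m/s

At stall, lift equals weight: L = W = m·g = 70500 × 9.81 = 6.916×10^5 N.
From L = ½ρV²S·CL,max = W: V_stall = √(2W/(ρSCL,max)) = √(2·6.916×10^5/(1.09·171·2.34))
V_stall = √3171 = 56.3 m/s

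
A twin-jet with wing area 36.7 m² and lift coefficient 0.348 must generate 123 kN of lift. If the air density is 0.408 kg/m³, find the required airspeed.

L = ½ρv²S·CL ⇒ v = √(2L/(ρ·S·CL))
v = √(2 × 1.23×10^5 / (0.408 × 36.7 × 0.348)) = √47210 = 217 m/s

v = 217 m/s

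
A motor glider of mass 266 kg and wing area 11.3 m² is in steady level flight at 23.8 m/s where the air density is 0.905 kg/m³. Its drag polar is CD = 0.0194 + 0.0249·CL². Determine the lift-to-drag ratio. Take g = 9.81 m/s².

Level flight ⇒ L = W = m·g = 266 × 9.81 = 2609.5 N.
q = ½ρv² = ½ × 0.905 × 23.8² = 256.3 Pa.
CL = 2W/(ρv²S) = 2×2609.5/(0.905×23.8²×11.3) = 0.9009.
CD = 0.0194 + 0.0249 × 0.9009² = 0.03961.
L/D = CL/CD = 0.9009 / 0.03961 = 22.7

L/D = 22.7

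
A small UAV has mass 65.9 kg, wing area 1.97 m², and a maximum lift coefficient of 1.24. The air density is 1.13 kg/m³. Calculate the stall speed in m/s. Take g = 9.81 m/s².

Stall occurs when L = W at CL,max. W = mg = 65.9 × 9.81 = 646.5 N.
From L = ½ρV²S·CL,max = W: V_stall = √(2W/(ρSCL,max)) = √(2·646.5/(1.13·1.97·1.24))
V_stall = √468.4 = 21.6 m/s

V_stall = 21.6 m/s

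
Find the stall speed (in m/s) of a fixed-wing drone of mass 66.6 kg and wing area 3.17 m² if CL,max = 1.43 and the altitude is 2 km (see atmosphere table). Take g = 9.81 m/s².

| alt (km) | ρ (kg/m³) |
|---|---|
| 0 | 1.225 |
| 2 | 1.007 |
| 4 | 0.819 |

V_stall = 16.9 m/s

At 2 km, from the table: ρ = 1.007 kg/m³.
Stall occurs when L = W at CL,max. W = mg = 66.6 × 9.81 = 653.3 N.
V_stall = √(2W/(ρ·S·CL,max)) = √(2 × 653.3 / (1.007 × 3.17 × 1.43))
V_stall = √286.3 = 16.9 m/s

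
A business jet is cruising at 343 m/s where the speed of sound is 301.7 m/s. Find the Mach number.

M = v/a = 343 / 301.7 = 1.14

M = 1.14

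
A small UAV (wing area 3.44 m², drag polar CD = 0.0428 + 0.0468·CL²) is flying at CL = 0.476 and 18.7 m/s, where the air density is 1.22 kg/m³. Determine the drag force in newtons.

D = 39.2 N

CD = 0.0428 + 0.0468 × 0.476² = 0.0534
D = ½ρv²S·CD = ½ × 1.22 × 18.7² × 3.44 × 0.0534 = 39.2 N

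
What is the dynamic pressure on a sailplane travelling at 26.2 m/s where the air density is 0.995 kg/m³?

q = ½ρv² = ½ × 0.995 × 26.2² = 342 Pa

q = 342 Pa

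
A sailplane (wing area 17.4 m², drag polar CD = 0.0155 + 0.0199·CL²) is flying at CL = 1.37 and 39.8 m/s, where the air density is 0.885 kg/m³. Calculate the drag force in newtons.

D = 645 N

CD = 0.0155 + 0.0199 × 1.37² = 0.05285
D = ½ρv²S·CD = ½ × 0.885 × 39.8² × 17.4 × 0.05285 = 645 N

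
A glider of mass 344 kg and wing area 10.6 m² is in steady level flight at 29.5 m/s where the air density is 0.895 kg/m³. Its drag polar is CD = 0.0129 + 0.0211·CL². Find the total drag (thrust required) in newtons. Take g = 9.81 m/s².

Weight W = mg = 344 × 9.81 = 3374.6 N; in level flight L = W.
q = ½ρv² = ½ × 0.895 × 29.5² = 389.4 Pa.
CL = W/(q·S) = 3374.6 / (389.4 × 10.6) = 0.8175.
CD = 0.0129 + 0.0211 × 0.8175² = 0.027.
D = q·S·CD = 389.4 × 10.6 × 0.027 = 111.5 N

D = 111 N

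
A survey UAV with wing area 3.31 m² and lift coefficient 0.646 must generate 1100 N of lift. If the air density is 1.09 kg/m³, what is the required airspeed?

v = 30.7 m/s

L = ½ρv²S·CL ⇒ v = √(2L/(ρ·S·CL))
v = √(2 × 1100 / (1.09 × 3.31 × 0.646)) = √943.9 = 30.7 m/s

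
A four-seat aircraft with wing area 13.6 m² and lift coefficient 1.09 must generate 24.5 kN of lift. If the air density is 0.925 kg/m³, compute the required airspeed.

L = ½ρv²S·CL ⇒ v = √(2L/(ρ·S·CL))
v = √(2 × 24500 / (0.925 × 13.6 × 1.09)) = √3573 = 59.8 m/s

v = 59.8 m/s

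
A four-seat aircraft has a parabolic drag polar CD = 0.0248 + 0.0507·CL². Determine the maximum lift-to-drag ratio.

(L/D)max = 14.1

For CD = CD0 + K·CL², (L/D)max occurs at CL* = √(CD0/K) and equals 1/(2√(K·CD0)).
(L/D)max = 1/(2√(0.0507 × 0.0248)) = 1/(2 × 0.03546) = 14.1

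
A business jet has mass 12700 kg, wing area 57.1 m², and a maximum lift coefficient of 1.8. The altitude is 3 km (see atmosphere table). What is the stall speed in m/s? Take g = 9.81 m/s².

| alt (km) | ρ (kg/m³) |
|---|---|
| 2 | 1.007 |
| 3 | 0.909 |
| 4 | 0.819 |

At 3 km, from the table: ρ = 0.909 kg/m³.
Weight W = mg = 12700 × 9.81 = 1.246×10^5 N.
V_stall = √(2W/(ρ·S·CL,max)) = √(2 × 1.246×10^5 / (0.909 × 57.1 × 1.8))
V_stall = √2667 = 51.6 m/s

V_stall = 51.6 m/s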